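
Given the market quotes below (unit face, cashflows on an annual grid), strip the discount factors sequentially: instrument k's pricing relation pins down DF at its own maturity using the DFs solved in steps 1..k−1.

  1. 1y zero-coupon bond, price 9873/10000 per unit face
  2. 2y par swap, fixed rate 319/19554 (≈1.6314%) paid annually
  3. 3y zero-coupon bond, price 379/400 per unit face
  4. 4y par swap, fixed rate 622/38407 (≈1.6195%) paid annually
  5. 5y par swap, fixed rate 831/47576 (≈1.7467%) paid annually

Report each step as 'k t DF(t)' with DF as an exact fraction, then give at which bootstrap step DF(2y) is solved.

1 1 9873/10000
2 2 9681/10000
3 3 379/400
4 4 4689/5000
5 5 9169/10000
DF(2y) is solved at step 2

step 1 [1y] zero: DF = P = 9873/10000 ≈ 0.987300
step 2 [2y] swap r/1=319/19554: DF=(1 − 319/19554·(0.987300))/(1+319/19554) = 9681/10000 ≈ 0.968100
step 3 [3y] zero: DF = P = 379/400 ≈ 0.947500
step 4 [4y] swap r/1=622/38407: DF=(1 − 622/38407·(0.987300+0.968100+0.947500))/(1+622/38407) = 4689/5000 ≈ 0.937800
step 5 [5y] swap r/1=831/47576: DF=(1 − 831/47576·(0.987300+0.968100+0.947500+0.937800))/(1+831/47576) = 9169/10000 ≈ 0.916900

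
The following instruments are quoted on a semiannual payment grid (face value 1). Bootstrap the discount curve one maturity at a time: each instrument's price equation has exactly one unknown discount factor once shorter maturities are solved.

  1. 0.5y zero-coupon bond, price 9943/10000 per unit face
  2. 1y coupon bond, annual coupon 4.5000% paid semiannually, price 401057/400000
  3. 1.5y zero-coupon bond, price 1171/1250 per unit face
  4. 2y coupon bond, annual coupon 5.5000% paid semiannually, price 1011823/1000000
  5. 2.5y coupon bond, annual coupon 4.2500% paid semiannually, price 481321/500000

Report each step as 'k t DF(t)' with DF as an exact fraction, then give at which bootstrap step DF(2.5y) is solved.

1 1/2 9943/10000
2 1 9587/10000
3 3/2 1171/1250
4 2 4537/5000
5 5/2 2159/2500
DF(2.5y) is solved at step 5

step 1 [0.5y] zero: DF = P = 9943/10000 ≈ 0.994300
step 2 [1y] bond c/2=9/400: DF=(401057/400000 − 9/400·(0.994300))/(1+9/400) = 9587/10000 ≈ 0.958700
step 3 [1.5y] zero: DF = P = 1171/1250 ≈ 0.936800
step 4 [2y] bond c/2=11/400: DF=(1011823/1000000 − 11/400·(0.994300+0.958700+0.936800))/(1+11/400) = 4537/5000 ≈ 0.907400
step 5 [2.5y] bond c/2=17/800: DF=(481321/500000 − 17/800·(0.994300+0.958700+0.936800+0.907400))/(1+17/800) = 2159/2500 ≈ 0.863600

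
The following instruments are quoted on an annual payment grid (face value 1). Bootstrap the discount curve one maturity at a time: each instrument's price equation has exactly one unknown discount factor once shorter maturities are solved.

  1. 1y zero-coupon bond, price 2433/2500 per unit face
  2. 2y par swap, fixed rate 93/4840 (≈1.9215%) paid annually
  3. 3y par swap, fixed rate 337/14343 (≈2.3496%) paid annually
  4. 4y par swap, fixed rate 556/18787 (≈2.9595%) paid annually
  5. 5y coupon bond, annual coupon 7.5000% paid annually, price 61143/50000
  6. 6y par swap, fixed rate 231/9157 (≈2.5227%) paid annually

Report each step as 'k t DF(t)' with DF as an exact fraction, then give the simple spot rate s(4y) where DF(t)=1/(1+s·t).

1 1 2433/2500
2 2 2407/2500
3 3 4663/5000
4 4 1111/1250
5 5 4377/5000
6 6 4307/5000
s(4y) = (1/(1111/1250) − 1)/(4) = 139/4444 ≈ 3.1278%

step 1 [1y] zero: DF = P = 2433/2500 ≈ 0.973200
step 2 [2y] swap r/1=93/4840: DF=(1 − 93/4840·(0.973200))/(1+93/4840) = 2407/2500 ≈ 0.962800
step 3 [3y] swap r/1=337/14343: DF=(1 − 337/14343·(0.973200+0.962800))/(1+337/14343) = 4663/5000 ≈ 0.932600
step 4 [4y] swap r/1=556/18787: DF=(1 − 556/18787·(0.973200+0.962800+0.932600))/(1+556/18787) = 1111/1250 ≈ 0.888800
step 5 [5y] bond c/1=3/40: DF=(61143/50000 − 3/40·(0.973200+0.962800+0.932600+0.888800))/(1+3/40) = 4377/5000 ≈ 0.875400
step 6 [6y] swap r/1=231/9157: DF=(1 − 231/9157·(0.973200+0.962800+0.932600+0.888800+0.875400))/(1+231/9157) = 4307/5000 ≈ 0.861400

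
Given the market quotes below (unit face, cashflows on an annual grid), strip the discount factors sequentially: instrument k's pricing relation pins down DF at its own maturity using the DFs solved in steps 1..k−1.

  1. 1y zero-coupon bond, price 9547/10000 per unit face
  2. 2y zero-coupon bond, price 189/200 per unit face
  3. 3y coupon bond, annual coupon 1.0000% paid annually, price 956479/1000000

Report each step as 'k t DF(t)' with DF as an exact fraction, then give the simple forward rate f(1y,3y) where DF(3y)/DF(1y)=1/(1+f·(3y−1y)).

step 1 [1y] zero: DF = P = 9547/10000 ≈ 0.954700
step 2 [2y] zero: DF = P = 189/200 ≈ 0.945000
step 3 [3y] bond c/1=1/100: DF=(956479/1000000 − 1/100·(0.954700+0.945000))/(1+1/100) = 4641/5000 ≈ 0.928200

1 1 9547/10000
2 2 189/200
3 3 4641/5000
f(1y,3y) = ((9547/10000)/(4641/5000) − 1)/(2) = 265/18564 ≈ 1.4275%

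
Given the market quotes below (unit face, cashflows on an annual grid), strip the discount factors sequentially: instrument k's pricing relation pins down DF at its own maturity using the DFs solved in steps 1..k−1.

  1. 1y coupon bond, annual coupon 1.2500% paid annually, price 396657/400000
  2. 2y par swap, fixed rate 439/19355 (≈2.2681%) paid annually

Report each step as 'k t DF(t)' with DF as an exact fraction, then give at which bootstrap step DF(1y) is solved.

1 1 4897/5000
2 2 9561/10000
DF(1y) is solved at step 1

step 1 [1y] bond c/1=1/80: DF=(396657/400000 − 1/80·(0))/(1+1/80) = 4897/5000 ≈ 0.979400
step 2 [2y] swap r/1=439/19355: DF=(1 − 439/19355·(0.979400))/(1+439/19355) = 9561/10000 ≈ 0.956100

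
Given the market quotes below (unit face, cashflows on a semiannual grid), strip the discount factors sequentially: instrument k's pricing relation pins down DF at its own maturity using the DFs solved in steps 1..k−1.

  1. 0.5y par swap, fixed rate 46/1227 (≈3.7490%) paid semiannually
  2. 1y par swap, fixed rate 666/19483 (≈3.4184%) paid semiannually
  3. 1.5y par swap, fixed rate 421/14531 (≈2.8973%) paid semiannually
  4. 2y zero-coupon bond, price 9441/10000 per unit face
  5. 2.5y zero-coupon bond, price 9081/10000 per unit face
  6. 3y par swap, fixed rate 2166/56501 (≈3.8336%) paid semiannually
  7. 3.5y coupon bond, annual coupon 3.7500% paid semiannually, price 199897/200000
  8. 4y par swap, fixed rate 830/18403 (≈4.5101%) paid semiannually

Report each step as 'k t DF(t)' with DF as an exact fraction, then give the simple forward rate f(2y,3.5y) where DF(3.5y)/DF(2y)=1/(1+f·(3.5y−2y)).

1 1/2 1227/1250
2 1 9667/10000
3 3/2 9579/10000
4 2 9441/10000
5 5/2 9081/10000
6 3 8917/10000
7 7/2 8771/10000
8 4 417/500
f(2y,3.5y) = ((9441/10000)/(8771/10000) − 1)/(3/2) = 1340/26313 ≈ 5.0925%

step 1 [0.5y] swap r/2=23/1227: DF=(1 − 23/1227·(0))/(1+23/1227) = 1227/1250 ≈ 0.981600
step 2 [1y] swap r/2=333/19483: DF=(1 − 333/19483·(0.981600))/(1+333/19483) = 9667/10000 ≈ 0.966700
step 3 [1.5y] swap r/2=421/29062: DF=(1 − 421/29062·(0.981600+0.966700))/(1+421/29062) = 9579/10000 ≈ 0.957900
step 4 [2y] zero: DF = P = 9441/10000 ≈ 0.944100
step 5 [2.5y] zero: DF = P = 9081/10000 ≈ 0.908100
step 6 [3y] swap r/2=1083/56501: DF=(1 − 1083/56501·(0.981600+0.966700+0.957900+0.944100+0.908100))/(1+1083/56501) = 8917/10000 ≈ 0.891700
step 7 [3.5y] bond c/2=3/160: DF=(199897/200000 − 3/160·(0.981600+0.966700+0.957900+0.944100+0.908100+0.891700))/(1+3/160) = 8771/10000 ≈ 0.877100
step 8 [4y] swap r/2=415/18403: DF=(1 − 415/18403·(0.981600+0.966700+0.957900+0.944100+0.908100+0.891700+0.877100))/(1+415/18403) = 417/500 ≈ 0.834000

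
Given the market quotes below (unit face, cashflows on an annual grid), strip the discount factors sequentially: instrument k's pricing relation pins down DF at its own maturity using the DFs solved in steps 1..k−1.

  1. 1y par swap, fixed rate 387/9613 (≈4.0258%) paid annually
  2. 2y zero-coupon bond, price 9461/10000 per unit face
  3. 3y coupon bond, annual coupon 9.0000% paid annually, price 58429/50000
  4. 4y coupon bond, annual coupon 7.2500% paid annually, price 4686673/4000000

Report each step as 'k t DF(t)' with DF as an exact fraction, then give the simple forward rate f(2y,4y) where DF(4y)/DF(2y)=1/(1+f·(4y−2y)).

1 1 9613/10000
2 2 9461/10000
3 3 4573/5000
4 4 9017/10000
f(2y,4y) = ((9461/10000)/(9017/10000) − 1)/(2) = 222/9017 ≈ 2.4620%

step 1 [1y] swap r/1=387/9613: DF=(1 − 387/9613·(0))/(1+387/9613) = 9613/10000 ≈ 0.961300
step 2 [2y] zero: DF = P = 9461/10000 ≈ 0.946100
step 3 [3y] bond c/1=9/100: DF=(58429/50000 − 9/100·(0.961300+0.946100))/(1+9/100) = 4573/5000 ≈ 0.914600
step 4 [4y] bond c/1=29/400: DF=(4686673/4000000 − 29/400·(0.961300+0.946100+0.914600))/(1+29/400) = 9017/10000 ≈ 0.901700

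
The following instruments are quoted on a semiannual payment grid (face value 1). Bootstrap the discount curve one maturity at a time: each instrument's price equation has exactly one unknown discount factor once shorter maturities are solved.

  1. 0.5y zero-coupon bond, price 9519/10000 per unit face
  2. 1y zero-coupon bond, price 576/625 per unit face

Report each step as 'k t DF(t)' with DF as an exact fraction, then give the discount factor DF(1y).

1 1/2 9519/10000
2 1 576/625
DF(1y) = 576/625 ≈ 0.921600

step 1 [0.5y] zero: DF = P = 9519/10000 ≈ 0.951900
step 2 [1y] zero: DF = P = 576/625 ≈ 0.921600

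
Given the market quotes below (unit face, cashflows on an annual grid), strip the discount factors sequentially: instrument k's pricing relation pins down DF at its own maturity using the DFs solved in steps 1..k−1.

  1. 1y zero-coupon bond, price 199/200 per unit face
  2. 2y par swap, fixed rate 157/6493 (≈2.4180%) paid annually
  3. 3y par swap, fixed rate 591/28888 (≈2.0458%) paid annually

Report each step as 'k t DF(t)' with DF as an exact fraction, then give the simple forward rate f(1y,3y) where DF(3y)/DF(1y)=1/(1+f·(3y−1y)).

step 1 [1y] zero: DF = P = 199/200 ≈ 0.995000
step 2 [2y] swap r/1=157/6493: DF=(1 − 157/6493·(0.995000))/(1+157/6493) = 9529/10000 ≈ 0.952900
step 3 [3y] swap r/1=591/28888: DF=(1 − 591/28888·(0.995000+0.952900))/(1+591/28888) = 9409/10000 ≈ 0.940900

1 1 199/200
2 2 9529/10000
3 3 9409/10000
f(1y,3y) = ((199/200)/(9409/10000) − 1)/(2) = 541/18818 ≈ 2.8749%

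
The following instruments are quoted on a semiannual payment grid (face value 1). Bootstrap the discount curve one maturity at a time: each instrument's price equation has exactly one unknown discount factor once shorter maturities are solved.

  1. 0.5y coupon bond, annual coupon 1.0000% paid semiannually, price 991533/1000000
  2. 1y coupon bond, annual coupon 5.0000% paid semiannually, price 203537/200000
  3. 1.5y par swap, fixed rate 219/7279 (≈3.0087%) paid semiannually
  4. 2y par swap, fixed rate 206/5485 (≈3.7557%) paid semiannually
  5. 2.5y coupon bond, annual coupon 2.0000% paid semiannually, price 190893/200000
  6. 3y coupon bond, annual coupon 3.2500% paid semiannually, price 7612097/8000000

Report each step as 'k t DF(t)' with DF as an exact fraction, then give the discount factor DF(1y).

1 1/2 4933/5000
2 1 1211/1250
3 3/2 4781/5000
4 2 9279/10000
5 5/2 907/1000
6 3 2151/2500
DF(1y) = 1211/1250 ≈ 0.968800

step 1 [0.5y] bond c/2=1/200: DF=(991533/1000000 − 1/200·(0))/(1+1/200) = 4933/5000 ≈ 0.986600
step 2 [1y] bond c/2=1/40: DF=(203537/200000 − 1/40·(0.986600))/(1+1/40) = 1211/1250 ≈ 0.968800
step 3 [1.5y] swap r/2=219/14558: DF=(1 − 219/14558·(0.986600+0.968800))/(1+219/14558) = 4781/5000 ≈ 0.956200
step 4 [2y] swap r/2=103/5485: DF=(1 − 103/5485·(0.986600+0.968800+0.956200))/(1+103/5485) = 9279/10000 ≈ 0.927900
step 5 [2.5y] bond c/2=1/100: DF=(190893/200000 − 1/100·(0.986600+0.968800+0.956200+0.927900))/(1+1/100) = 907/1000 ≈ 0.907000
step 6 [3y] bond c/2=13/800: DF=(7612097/8000000 − 13/800·(0.986600+0.968800+0.956200+0.927900+0.907000))/(1+13/800) = 2151/2500 ≈ 0.860400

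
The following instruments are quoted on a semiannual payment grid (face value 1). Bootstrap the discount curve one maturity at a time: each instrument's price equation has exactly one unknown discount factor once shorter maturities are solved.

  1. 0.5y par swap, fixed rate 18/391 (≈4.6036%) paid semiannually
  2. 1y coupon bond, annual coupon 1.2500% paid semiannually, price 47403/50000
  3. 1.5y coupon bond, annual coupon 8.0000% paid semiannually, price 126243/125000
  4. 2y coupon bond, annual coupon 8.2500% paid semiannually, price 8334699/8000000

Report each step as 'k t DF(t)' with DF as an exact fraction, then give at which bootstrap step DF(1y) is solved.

step 1 [0.5y] swap r/2=9/391: DF=(1 − 9/391·(0))/(1+9/391) = 391/400 ≈ 0.977500
step 2 [1y] bond c/2=1/160: DF=(47403/50000 − 1/160·(0.977500))/(1+1/160) = 9361/10000 ≈ 0.936100
step 3 [1.5y] bond c/2=1/25: DF=(126243/125000 − 1/25·(0.977500+0.936100))/(1+1/25) = 359/400 ≈ 0.897500
step 4 [2y] bond c/2=33/800: DF=(8334699/8000000 − 33/800·(0.977500+0.936100+0.897500))/(1+33/800) = 2223/2500 ≈ 0.889200

1 1/2 391/400
2 1 9361/10000
3 3/2 359/400
4 2 2223/2500
DF(1y) is solved at step 2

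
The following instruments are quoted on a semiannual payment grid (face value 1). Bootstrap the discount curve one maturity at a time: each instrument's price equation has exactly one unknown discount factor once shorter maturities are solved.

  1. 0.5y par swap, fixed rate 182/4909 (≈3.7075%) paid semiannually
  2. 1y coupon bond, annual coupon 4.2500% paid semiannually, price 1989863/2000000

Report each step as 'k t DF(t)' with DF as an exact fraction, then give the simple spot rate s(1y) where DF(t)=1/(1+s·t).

1 1/2 4909/5000
2 1 4769/5000
s(1y) = (1/(4769/5000) − 1)/(1) = 231/4769 ≈ 4.8438%

step 1 [0.5y] swap r/2=91/4909: DF=(1 − 91/4909·(0))/(1+91/4909) = 4909/5000 ≈ 0.981800
step 2 [1y] bond c/2=17/800: DF=(1989863/2000000 − 17/800·(0.981800))/(1+17/800) = 4769/5000 ≈ 0.953800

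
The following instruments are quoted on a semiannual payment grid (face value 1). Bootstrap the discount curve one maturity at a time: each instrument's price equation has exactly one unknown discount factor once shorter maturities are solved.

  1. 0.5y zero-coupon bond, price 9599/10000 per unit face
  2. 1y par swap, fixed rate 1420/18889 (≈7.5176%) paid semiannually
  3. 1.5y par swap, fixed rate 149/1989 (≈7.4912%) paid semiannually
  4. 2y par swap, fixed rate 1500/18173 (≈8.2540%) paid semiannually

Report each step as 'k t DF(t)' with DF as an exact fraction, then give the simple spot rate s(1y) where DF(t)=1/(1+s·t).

step 1 [0.5y] zero: DF = P = 9599/10000 ≈ 0.959900
step 2 [1y] swap r/2=710/18889: DF=(1 − 710/18889·(0.959900))/(1+710/18889) = 929/1000 ≈ 0.929000
step 3 [1.5y] swap r/2=149/3978: DF=(1 − 149/3978·(0.959900+0.929000))/(1+149/3978) = 8957/10000 ≈ 0.895700
step 4 [2y] swap r/2=750/18173: DF=(1 − 750/18173·(0.959900+0.929000+0.895700))/(1+750/18173) = 17/20 ≈ 0.850000

1 1/2 9599/10000
2 1 929/1000
3 3/2 8957/10000
4 2 17/20
s(1y) = (1/(929/1000) − 1)/(1) = 71/929 ≈ 7.6426%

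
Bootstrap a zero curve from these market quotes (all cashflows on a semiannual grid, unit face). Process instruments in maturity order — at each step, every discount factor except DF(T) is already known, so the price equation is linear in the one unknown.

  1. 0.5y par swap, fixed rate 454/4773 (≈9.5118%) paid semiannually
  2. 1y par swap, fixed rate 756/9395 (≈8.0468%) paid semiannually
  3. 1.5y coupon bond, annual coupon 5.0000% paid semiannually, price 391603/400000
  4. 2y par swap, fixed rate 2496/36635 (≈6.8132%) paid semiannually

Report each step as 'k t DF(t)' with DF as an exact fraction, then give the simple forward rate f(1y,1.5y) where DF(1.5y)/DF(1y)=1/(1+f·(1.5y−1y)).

1 1/2 4773/5000
2 1 2311/2500
3 3/2 9093/10000
4 2 547/625
f(1y,1.5y) = ((2311/2500)/(9093/10000) − 1)/(1/2) = 302/9093 ≈ 3.3212%

step 1 [0.5y] swap r/2=227/4773: DF=(1 − 227/4773·(0))/(1+227/4773) = 4773/5000 ≈ 0.954600
step 2 [1y] swap r/2=378/9395: DF=(1 − 378/9395·(0.954600))/(1+378/9395) = 2311/2500 ≈ 0.924400
step 3 [1.5y] bond c/2=1/40: DF=(391603/400000 − 1/40·(0.954600+0.924400))/(1+1/40) = 9093/10000 ≈ 0.909300
step 4 [2y] swap r/2=1248/36635: DF=(1 − 1248/36635·(0.954600+0.924400+0.909300))/(1+1248/36635) = 547/625 ≈ 0.875200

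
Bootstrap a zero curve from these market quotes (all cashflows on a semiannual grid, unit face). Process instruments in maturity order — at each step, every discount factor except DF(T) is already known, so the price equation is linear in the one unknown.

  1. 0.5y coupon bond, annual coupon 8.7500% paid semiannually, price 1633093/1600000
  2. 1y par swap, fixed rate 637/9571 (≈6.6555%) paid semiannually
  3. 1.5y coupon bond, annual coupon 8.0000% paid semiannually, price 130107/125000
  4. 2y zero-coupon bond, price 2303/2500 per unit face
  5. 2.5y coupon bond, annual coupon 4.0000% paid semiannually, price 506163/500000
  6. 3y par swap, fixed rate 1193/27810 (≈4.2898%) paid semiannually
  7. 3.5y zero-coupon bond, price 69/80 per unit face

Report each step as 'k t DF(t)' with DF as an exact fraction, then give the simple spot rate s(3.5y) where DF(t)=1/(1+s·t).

1 1/2 9779/10000
2 1 9363/10000
3 3/2 1159/1250
4 2 2303/2500
5 5/2 9187/10000
6 3 8807/10000
7 7/2 69/80
s(3.5y) = (1/(69/80) − 1)/(7/2) = 22/483 ≈ 4.5549%

step 1 [0.5y] bond c/2=7/160: DF=(1633093/1600000 − 7/160·(0))/(1+7/160) = 9779/10000 ≈ 0.977900
step 2 [1y] swap r/2=637/19142: DF=(1 − 637/19142·(0.977900))/(1+637/19142) = 9363/10000 ≈ 0.936300
step 3 [1.5y] bond c/2=1/25: DF=(130107/125000 − 1/25·(0.977900+0.936300))/(1+1/25) = 1159/1250 ≈ 0.927200
step 4 [2y] zero: DF = P = 2303/2500 ≈ 0.921200
step 5 [2.5y] bond c/2=1/50: DF=(506163/500000 − 1/50·(0.977900+0.936300+0.927200+0.921200))/(1+1/50) = 9187/10000 ≈ 0.918700
step 6 [3y] swap r/2=1193/55620: DF=(1 − 1193/55620·(0.977900+0.936300+0.927200+0.921200+0.918700))/(1+1193/55620) = 8807/10000 ≈ 0.880700
step 7 [3.5y] zero: DF = P = 69/80 ≈ 0.862500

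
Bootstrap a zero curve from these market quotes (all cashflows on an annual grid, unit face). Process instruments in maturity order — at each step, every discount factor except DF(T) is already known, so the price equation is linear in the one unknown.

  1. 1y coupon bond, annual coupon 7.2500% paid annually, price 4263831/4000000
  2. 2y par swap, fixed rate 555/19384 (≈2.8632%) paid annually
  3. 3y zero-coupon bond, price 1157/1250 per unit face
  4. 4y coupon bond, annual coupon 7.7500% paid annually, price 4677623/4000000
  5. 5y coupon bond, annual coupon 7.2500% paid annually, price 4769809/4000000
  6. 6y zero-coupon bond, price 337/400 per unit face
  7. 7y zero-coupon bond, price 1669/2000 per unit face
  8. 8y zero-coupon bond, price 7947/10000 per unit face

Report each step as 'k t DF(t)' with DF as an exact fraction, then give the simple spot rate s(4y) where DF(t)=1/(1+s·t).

step 1 [1y] bond c/1=29/400: DF=(4263831/4000000 − 29/400·(0))/(1+29/400) = 9939/10000 ≈ 0.993900
step 2 [2y] swap r/1=555/19384: DF=(1 − 555/19384·(0.993900))/(1+555/19384) = 1889/2000 ≈ 0.944500
step 3 [3y] zero: DF = P = 1157/1250 ≈ 0.925600
step 4 [4y] bond c/1=31/400: DF=(4677623/4000000 − 31/400·(0.993900+0.944500+0.925600))/(1+31/400) = 8793/10000 ≈ 0.879300
step 5 [5y] bond c/1=29/400: DF=(4769809/4000000 − 29/400·(0.993900+0.944500+0.925600+0.879300))/(1+29/400) = 2147/2500 ≈ 0.858800
step 6 [6y] zero: DF = P = 337/400 ≈ 0.842500
step 7 [7y] zero: DF = P = 1669/2000 ≈ 0.834500
step 8 [8y] zero: DF = P = 7947/10000 ≈ 0.794700

1 1 9939/10000
2 2 1889/2000
3 3 1157/1250
4 4 8793/10000
5 5 2147/2500
6 6 337/400
7 7 1669/2000
8 8 7947/10000
s(4y) = (1/(8793/10000) − 1)/(4) = 1207/35172 ≈ 3.4317%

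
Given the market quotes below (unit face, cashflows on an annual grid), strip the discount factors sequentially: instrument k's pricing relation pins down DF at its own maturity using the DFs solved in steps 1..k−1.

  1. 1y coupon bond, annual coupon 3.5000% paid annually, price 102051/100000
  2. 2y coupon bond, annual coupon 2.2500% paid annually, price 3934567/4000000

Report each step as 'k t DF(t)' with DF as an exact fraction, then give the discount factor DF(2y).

1 1 493/500
2 2 9403/10000
DF(2y) = 9403/10000 ≈ 0.940300

step 1 [1y] bond c/1=7/200: DF=(102051/100000 − 7/200·(0))/(1+7/200) = 493/500 ≈ 0.986000
step 2 [2y] bond c/1=9/400: DF=(3934567/4000000 − 9/400·(0.986000))/(1+9/400) = 9403/10000 ≈ 0.940300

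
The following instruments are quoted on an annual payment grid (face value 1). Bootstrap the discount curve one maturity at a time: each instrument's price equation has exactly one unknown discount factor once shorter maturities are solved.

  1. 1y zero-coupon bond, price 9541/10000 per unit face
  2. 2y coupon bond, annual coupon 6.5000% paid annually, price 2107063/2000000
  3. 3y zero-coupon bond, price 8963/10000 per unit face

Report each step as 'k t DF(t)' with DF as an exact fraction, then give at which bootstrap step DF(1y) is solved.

step 1 [1y] zero: DF = P = 9541/10000 ≈ 0.954100
step 2 [2y] bond c/1=13/200: DF=(2107063/2000000 − 13/200·(0.954100))/(1+13/200) = 931/1000 ≈ 0.931000
step 3 [3y] zero: DF = P = 8963/10000 ≈ 0.896300

1 1 9541/10000
2 2 931/1000
3 3 8963/10000
DF(1y) is solved at step 1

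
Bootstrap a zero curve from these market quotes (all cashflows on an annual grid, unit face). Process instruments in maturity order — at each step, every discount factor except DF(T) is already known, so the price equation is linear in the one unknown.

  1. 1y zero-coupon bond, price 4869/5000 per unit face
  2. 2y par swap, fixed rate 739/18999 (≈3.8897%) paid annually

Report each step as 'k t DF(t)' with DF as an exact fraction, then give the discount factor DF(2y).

1 1 4869/5000
2 2 9261/10000
DF(2y) = 9261/10000 ≈ 0.926100

step 1 [1y] zero: DF = P = 4869/5000 ≈ 0.973800
step 2 [2y] swap r/1=739/18999: DF=(1 − 739/18999·(0.973800))/(1+739/18999) = 9261/10000 ≈ 0.926100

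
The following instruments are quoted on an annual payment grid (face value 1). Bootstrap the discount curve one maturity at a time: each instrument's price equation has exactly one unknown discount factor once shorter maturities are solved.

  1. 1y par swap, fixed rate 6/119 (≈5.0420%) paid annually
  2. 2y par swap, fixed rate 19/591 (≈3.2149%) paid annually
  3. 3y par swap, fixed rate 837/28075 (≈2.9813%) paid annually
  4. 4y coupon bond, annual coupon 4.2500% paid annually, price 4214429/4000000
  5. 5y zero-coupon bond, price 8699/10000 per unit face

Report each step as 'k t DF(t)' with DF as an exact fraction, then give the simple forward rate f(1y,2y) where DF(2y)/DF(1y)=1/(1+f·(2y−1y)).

1 1 119/125
2 2 587/625
3 3 9163/10000
4 4 4481/5000
5 5 8699/10000
f(1y,2y) = ((119/125)/(587/625) − 1)/(1) = 8/587 ≈ 1.3629%

step 1 [1y] swap r/1=6/119: DF=(1 − 6/119·(0))/(1+6/119) = 119/125 ≈ 0.952000
step 2 [2y] swap r/1=19/591: DF=(1 − 19/591·(0.952000))/(1+19/591) = 587/625 ≈ 0.939200
step 3 [3y] swap r/1=837/28075: DF=(1 − 837/28075·(0.952000+0.939200))/(1+837/28075) = 9163/10000 ≈ 0.916300
step 4 [4y] bond c/1=17/400: DF=(4214429/4000000 − 17/400·(0.952000+0.939200+0.916300))/(1+17/400) = 4481/5000 ≈ 0.896200
step 5 [5y] zero: DF = P = 8699/10000 ≈ 0.869900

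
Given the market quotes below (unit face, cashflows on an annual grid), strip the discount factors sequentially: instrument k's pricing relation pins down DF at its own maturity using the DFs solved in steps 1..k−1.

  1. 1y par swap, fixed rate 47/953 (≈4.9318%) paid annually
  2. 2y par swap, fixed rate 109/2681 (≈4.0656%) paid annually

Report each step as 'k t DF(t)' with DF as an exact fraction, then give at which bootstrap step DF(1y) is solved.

step 1 [1y] swap r/1=47/953: DF=(1 − 47/953·(0))/(1+47/953) = 953/1000 ≈ 0.953000
step 2 [2y] swap r/1=109/2681: DF=(1 − 109/2681·(0.953000))/(1+109/2681) = 9237/10000 ≈ 0.923700

1 1 953/1000
2 2 9237/10000
DF(1y) is solved at step 1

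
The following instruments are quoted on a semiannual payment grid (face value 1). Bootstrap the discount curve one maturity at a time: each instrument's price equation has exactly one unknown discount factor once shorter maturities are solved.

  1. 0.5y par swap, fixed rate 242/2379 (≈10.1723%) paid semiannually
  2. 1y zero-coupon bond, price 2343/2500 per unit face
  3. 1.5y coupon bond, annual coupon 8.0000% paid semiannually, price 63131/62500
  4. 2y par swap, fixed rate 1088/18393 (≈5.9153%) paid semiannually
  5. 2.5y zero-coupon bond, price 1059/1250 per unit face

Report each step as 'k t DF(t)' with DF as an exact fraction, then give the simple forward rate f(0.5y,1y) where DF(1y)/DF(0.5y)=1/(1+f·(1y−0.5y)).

1 1/2 2379/2500
2 1 2343/2500
3 3/2 4493/5000
4 2 557/625
5 5/2 1059/1250
f(0.5y,1y) = ((2379/2500)/(2343/2500) − 1)/(1/2) = 24/781 ≈ 3.0730%

step 1 [0.5y] swap r/2=121/2379: DF=(1 − 121/2379·(0))/(1+121/2379) = 2379/2500 ≈ 0.951600
step 2 [1y] zero: DF = P = 2343/2500 ≈ 0.937200
step 3 [1.5y] bond c/2=1/25: DF=(63131/62500 − 1/25·(0.951600+0.937200))/(1+1/25) = 4493/5000 ≈ 0.898600
step 4 [2y] swap r/2=544/18393: DF=(1 − 544/18393·(0.951600+0.937200+0.898600))/(1+544/18393) = 557/625 ≈ 0.891200
step 5 [2.5y] zero: DF = P = 1059/1250 ≈ 0.847200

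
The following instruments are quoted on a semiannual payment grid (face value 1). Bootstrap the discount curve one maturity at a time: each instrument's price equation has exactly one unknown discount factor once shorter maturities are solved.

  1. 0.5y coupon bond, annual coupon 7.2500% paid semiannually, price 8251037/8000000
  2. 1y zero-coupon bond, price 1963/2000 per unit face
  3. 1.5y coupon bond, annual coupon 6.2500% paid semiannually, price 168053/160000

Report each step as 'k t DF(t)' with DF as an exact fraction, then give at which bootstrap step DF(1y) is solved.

step 1 [0.5y] bond c/2=29/800: DF=(8251037/8000000 − 29/800·(0))/(1+29/800) = 9953/10000 ≈ 0.995300
step 2 [1y] zero: DF = P = 1963/2000 ≈ 0.981500
step 3 [1.5y] bond c/2=1/32: DF=(168053/160000 − 1/32·(0.995300+0.981500))/(1+1/32) = 4793/5000 ≈ 0.958600

1 1/2 9953/10000
2 1 1963/2000
3 3/2 4793/5000
DF(1y) is solved at step 2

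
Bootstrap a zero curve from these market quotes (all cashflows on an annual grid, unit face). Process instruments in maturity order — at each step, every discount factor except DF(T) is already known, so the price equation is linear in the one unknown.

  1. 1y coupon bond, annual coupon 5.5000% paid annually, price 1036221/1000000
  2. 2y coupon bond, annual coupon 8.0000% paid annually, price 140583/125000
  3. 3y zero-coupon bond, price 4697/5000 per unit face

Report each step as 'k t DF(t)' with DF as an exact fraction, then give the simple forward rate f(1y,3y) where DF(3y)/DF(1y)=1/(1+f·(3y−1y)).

step 1 [1y] bond c/1=11/200: DF=(1036221/1000000 − 11/200·(0))/(1+11/200) = 4911/5000 ≈ 0.982200
step 2 [2y] bond c/1=2/25: DF=(140583/125000 − 2/25·(0.982200))/(1+2/25) = 4843/5000 ≈ 0.968600
step 3 [3y] zero: DF = P = 4697/5000 ≈ 0.939400

1 1 4911/5000
2 2 4843/5000
3 3 4697/5000
f(1y,3y) = ((4911/5000)/(4697/5000) − 1)/(2) = 107/4697 ≈ 2.2780%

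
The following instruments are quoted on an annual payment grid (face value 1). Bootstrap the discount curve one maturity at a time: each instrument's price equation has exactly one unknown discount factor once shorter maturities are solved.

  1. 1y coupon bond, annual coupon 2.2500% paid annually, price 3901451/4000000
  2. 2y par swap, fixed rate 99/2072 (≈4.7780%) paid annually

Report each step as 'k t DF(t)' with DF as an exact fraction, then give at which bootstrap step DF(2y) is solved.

step 1 [1y] bond c/1=9/400: DF=(3901451/4000000 − 9/400·(0))/(1+9/400) = 9539/10000 ≈ 0.953900
step 2 [2y] swap r/1=99/2072: DF=(1 − 99/2072·(0.953900))/(1+99/2072) = 9109/10000 ≈ 0.910900

1 1 9539/10000
2 2 9109/10000
DF(2y) is solved at step 2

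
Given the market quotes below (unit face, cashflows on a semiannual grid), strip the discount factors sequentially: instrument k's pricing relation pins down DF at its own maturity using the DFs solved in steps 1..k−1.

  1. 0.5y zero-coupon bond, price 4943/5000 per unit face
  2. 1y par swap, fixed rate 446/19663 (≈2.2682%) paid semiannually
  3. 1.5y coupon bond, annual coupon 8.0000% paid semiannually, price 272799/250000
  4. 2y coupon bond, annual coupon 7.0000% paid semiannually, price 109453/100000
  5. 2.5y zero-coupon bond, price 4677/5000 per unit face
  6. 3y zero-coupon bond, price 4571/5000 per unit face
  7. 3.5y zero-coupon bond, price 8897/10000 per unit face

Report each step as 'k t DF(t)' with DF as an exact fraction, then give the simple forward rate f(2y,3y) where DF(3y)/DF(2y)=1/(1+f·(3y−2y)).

1 1/2 4943/5000
2 1 9777/10000
3 3/2 1217/1250
4 2 9581/10000
5 5/2 4677/5000
6 3 4571/5000
7 7/2 8897/10000
f(2y,3y) = ((9581/10000)/(4571/5000) − 1)/(1) = 439/9142 ≈ 4.8020%

step 1 [0.5y] zero: DF = P = 4943/5000 ≈ 0.988600
step 2 [1y] swap r/2=223/19663: DF=(1 − 223/19663·(0.988600))/(1+223/19663) = 9777/10000 ≈ 0.977700
step 3 [1.5y] bond c/2=1/25: DF=(272799/250000 − 1/25·(0.988600+0.977700))/(1+1/25) = 1217/1250 ≈ 0.973600
step 4 [2y] bond c/2=7/200: DF=(109453/100000 − 7/200·(0.988600+0.977700+0.973600))/(1+7/200) = 9581/10000 ≈ 0.958100
step 5 [2.5y] zero: DF = P = 4677/5000 ≈ 0.935400
step 6 [3y] zero: DF = P = 4571/5000 ≈ 0.914200
step 7 [3.5y] zero: DF = P = 8897/10000 ≈ 0.889700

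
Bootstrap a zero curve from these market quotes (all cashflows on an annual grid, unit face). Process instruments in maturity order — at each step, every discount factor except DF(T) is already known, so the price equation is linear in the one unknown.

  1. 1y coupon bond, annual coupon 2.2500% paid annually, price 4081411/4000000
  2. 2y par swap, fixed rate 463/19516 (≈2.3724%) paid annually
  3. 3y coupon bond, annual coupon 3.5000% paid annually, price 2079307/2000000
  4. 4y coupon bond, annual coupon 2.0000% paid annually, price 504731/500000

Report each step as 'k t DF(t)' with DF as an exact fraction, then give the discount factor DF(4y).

1 1 9979/10000
2 2 9537/10000
3 3 1877/2000
4 4 933/1000
DF(4y) = 933/1000 ≈ 0.933000

step 1 [1y] bond c/1=9/400: DF=(4081411/4000000 − 9/400·(0))/(1+9/400) = 9979/10000 ≈ 0.997900
step 2 [2y] swap r/1=463/19516: DF=(1 − 463/19516·(0.997900))/(1+463/19516) = 9537/10000 ≈ 0.953700
step 3 [3y] bond c/1=7/200: DF=(2079307/2000000 − 7/200·(0.997900+0.953700))/(1+7/200) = 1877/2000 ≈ 0.938500
step 4 [4y] bond c/1=1/50: DF=(504731/500000 − 1/50·(0.997900+0.953700+0.938500))/(1+1/50) = 933/1000 ≈ 0.933000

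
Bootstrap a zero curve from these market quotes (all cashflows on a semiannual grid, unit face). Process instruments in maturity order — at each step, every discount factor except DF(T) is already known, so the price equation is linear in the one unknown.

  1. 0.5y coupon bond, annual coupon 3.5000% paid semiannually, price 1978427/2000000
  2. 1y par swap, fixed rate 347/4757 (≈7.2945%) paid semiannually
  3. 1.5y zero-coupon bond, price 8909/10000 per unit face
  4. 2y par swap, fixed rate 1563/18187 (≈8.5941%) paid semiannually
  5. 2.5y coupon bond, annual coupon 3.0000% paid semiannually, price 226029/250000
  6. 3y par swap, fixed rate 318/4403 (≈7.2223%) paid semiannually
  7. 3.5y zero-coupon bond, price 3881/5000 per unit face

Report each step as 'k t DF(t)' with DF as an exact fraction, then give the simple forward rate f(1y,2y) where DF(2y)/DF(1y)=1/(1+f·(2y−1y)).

1 1/2 4861/5000
2 1 4653/5000
3 3/2 8909/10000
4 2 8437/10000
5 5/2 837/1000
6 3 2023/2500
7 7/2 3881/5000
f(1y,2y) = ((4653/5000)/(8437/10000) − 1)/(1) = 79/767 ≈ 10.2999%

step 1 [0.5y] bond c/2=7/400: DF=(1978427/2000000 − 7/400·(0))/(1+7/400) = 4861/5000 ≈ 0.972200
step 2 [1y] swap r/2=347/9514: DF=(1 − 347/9514·(0.972200))/(1+347/9514) = 4653/5000 ≈ 0.930600
step 3 [1.5y] zero: DF = P = 8909/10000 ≈ 0.890900
step 4 [2y] swap r/2=1563/36374: DF=(1 − 1563/36374·(0.972200+0.930600+0.890900))/(1+1563/36374) = 8437/10000 ≈ 0.843700
step 5 [2.5y] bond c/2=3/200: DF=(226029/250000 − 3/200·(0.972200+0.930600+0.890900+0.843700))/(1+3/200) = 837/1000 ≈ 0.837000
step 6 [3y] swap r/2=159/4403: DF=(1 − 159/4403·(0.972200+0.930600+0.890900+0.843700+0.837000))/(1+159/4403) = 2023/2500 ≈ 0.809200
step 7 [3.5y] zero: DF = P = 3881/5000 ≈ 0.776200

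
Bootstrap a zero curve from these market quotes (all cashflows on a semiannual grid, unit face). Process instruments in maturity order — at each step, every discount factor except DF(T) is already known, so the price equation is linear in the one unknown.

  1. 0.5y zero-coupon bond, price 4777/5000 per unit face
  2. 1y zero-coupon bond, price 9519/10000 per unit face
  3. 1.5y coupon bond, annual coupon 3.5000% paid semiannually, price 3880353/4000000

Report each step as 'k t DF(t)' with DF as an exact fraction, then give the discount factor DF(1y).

1 1/2 4777/5000
2 1 9519/10000
3 3/2 4603/5000
DF(1y) = 9519/10000 ≈ 0.951900

step 1 [0.5y] zero: DF = P = 4777/5000 ≈ 0.955400
step 2 [1y] zero: DF = P = 9519/10000 ≈ 0.951900
step 3 [1.5y] bond c/2=7/400: DF=(3880353/4000000 − 7/400·(0.955400+0.951900))/(1+7/400) = 4603/5000 ≈ 0.920600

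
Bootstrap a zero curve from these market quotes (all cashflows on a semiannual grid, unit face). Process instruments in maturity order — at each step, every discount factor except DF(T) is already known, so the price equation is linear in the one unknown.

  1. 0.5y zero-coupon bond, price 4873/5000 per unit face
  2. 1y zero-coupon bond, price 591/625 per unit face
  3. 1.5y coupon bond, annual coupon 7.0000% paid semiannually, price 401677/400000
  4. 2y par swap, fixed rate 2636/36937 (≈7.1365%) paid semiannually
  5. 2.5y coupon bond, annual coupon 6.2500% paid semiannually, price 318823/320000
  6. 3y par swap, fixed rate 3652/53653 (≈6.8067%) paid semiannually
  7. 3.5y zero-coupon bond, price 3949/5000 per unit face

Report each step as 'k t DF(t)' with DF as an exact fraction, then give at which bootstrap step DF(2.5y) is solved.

1 1/2 4873/5000
2 1 591/625
3 3/2 9053/10000
4 2 4341/5000
5 5/2 4271/5000
6 3 4087/5000
7 7/2 3949/5000
DF(2.5y) is solved at step 5

step 1 [0.5y] zero: DF = P = 4873/5000 ≈ 0.974600
step 2 [1y] zero: DF = P = 591/625 ≈ 0.945600
step 3 [1.5y] bond c/2=7/200: DF=(401677/400000 − 7/200·(0.974600+0.945600))/(1+7/200) = 9053/10000 ≈ 0.905300
step 4 [2y] swap r/2=1318/36937: DF=(1 − 1318/36937·(0.974600+0.945600+0.905300))/(1+1318/36937) = 4341/5000 ≈ 0.868200
step 5 [2.5y] bond c/2=1/32: DF=(318823/320000 − 1/32·(0.974600+0.945600+0.905300+0.868200))/(1+1/32) = 4271/5000 ≈ 0.854200
step 6 [3y] swap r/2=1826/53653: DF=(1 − 1826/53653·(0.974600+0.945600+0.905300+0.868200+0.854200))/(1+1826/53653) = 4087/5000 ≈ 0.817400
step 7 [3.5y] zero: DF = P = 3949/5000 ≈ 0.789800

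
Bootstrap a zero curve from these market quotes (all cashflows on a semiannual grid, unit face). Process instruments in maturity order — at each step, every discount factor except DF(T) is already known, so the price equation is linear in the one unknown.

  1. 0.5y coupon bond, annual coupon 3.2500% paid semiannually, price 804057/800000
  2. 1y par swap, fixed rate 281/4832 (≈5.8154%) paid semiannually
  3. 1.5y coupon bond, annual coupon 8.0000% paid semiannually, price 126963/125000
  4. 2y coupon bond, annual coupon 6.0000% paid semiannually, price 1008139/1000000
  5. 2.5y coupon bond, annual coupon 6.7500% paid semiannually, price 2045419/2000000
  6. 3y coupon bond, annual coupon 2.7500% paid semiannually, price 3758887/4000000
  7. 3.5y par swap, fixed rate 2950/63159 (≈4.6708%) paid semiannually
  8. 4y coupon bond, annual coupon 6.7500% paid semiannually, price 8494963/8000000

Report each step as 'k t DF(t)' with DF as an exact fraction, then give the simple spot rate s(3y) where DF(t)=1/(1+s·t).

step 1 [0.5y] bond c/2=13/800: DF=(804057/800000 − 13/800·(0))/(1+13/800) = 989/1000 ≈ 0.989000
step 2 [1y] swap r/2=281/9664: DF=(1 − 281/9664·(0.989000))/(1+281/9664) = 4719/5000 ≈ 0.943800
step 3 [1.5y] bond c/2=1/25: DF=(126963/125000 − 1/25·(0.989000+0.943800))/(1+1/25) = 9023/10000 ≈ 0.902300
step 4 [2y] bond c/2=3/100: DF=(1008139/1000000 − 3/100·(0.989000+0.943800+0.902300))/(1+3/100) = 4481/5000 ≈ 0.896200
step 5 [2.5y] bond c/2=27/800: DF=(2045419/2000000 − 27/800·(0.989000+0.943800+0.902300+0.896200))/(1+27/800) = 347/400 ≈ 0.867500
step 6 [3y] bond c/2=11/800: DF=(3758887/4000000 − 11/800·(0.989000+0.943800+0.902300+0.896200+0.867500))/(1+11/800) = 4323/5000 ≈ 0.864600
step 7 [3.5y] swap r/2=1475/63159: DF=(1 − 1475/63159·(0.989000+0.943800+0.902300+0.896200+0.867500+0.864600))/(1+1475/63159) = 341/400 ≈ 0.852500
step 8 [4y] bond c/2=27/800: DF=(8494963/8000000 − 27/800·(0.989000+0.943800+0.902300+0.896200+0.867500+0.864600+0.852500))/(1+27/800) = 821/1000 ≈ 0.821000

1 1/2 989/1000
2 1 4719/5000
3 3/2 9023/10000
4 2 4481/5000
5 5/2 347/400
6 3 4323/5000
7 7/2 341/400
8 4 821/1000
s(3y) = (1/(4323/5000) − 1)/(3) = 677/12969 ≈ 5.2201%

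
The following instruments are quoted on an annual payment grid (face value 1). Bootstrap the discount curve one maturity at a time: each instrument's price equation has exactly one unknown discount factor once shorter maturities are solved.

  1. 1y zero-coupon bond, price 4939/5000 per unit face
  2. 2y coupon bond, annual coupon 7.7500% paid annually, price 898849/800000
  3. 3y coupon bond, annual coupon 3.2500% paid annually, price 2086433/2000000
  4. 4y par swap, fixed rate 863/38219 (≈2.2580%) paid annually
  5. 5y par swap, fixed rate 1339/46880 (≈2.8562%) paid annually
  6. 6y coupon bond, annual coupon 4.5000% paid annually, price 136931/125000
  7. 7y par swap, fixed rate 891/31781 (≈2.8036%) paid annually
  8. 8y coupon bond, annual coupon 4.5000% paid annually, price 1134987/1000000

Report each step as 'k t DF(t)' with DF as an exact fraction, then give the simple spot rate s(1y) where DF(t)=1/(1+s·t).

1 1 4939/5000
2 2 9717/10000
3 3 9487/10000
4 4 9137/10000
5 5 8661/10000
6 6 529/625
7 7 4109/5000
8 8 2031/2500
s(1y) = (1/(4939/5000) − 1)/(1) = 61/4939 ≈ 1.2351%

step 1 [1y] zero: DF = P = 4939/5000 ≈ 0.987800
step 2 [2y] bond c/1=31/400: DF=(898849/800000 − 31/400·(0.987800))/(1+31/400) = 9717/10000 ≈ 0.971700
step 3 [3y] bond c/1=13/400: DF=(2086433/2000000 − 13/400·(0.987800+0.971700))/(1+13/400) = 9487/10000 ≈ 0.948700
step 4 [4y] swap r/1=863/38219: DF=(1 − 863/38219·(0.987800+0.971700+0.948700))/(1+863/38219) = 9137/10000 ≈ 0.913700
step 5 [5y] swap r/1=1339/46880: DF=(1 − 1339/46880·(0.987800+0.971700+0.948700+0.913700))/(1+1339/46880) = 8661/10000 ≈ 0.866100
step 6 [6y] bond c/1=9/200: DF=(136931/125000 − 9/200·(0.987800+0.971700+0.948700+0.913700+0.866100))/(1+9/200) = 529/625 ≈ 0.846400
step 7 [7y] swap r/1=891/31781: DF=(1 − 891/31781·(0.987800+0.971700+0.948700+0.913700+0.866100+0.846400))/(1+891/31781) = 4109/5000 ≈ 0.821800
step 8 [8y] bond c/1=9/200: DF=(1134987/1000000 − 9/200·(0.987800+0.971700+0.948700+0.913700+0.866100+0.846400+0.821800))/(1+9/200) = 2031/2500 ≈ 0.812400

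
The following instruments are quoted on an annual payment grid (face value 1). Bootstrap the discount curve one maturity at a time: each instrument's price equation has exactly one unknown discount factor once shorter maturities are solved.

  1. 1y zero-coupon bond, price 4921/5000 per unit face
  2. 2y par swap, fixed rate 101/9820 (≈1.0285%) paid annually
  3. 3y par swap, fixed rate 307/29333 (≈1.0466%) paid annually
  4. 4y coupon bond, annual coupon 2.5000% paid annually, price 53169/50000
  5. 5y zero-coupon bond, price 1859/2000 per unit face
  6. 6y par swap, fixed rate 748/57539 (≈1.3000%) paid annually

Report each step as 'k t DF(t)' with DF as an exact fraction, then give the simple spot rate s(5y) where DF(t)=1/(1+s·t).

step 1 [1y] zero: DF = P = 4921/5000 ≈ 0.984200
step 2 [2y] swap r/1=101/9820: DF=(1 − 101/9820·(0.984200))/(1+101/9820) = 4899/5000 ≈ 0.979800
step 3 [3y] swap r/1=307/29333: DF=(1 − 307/29333·(0.984200+0.979800))/(1+307/29333) = 9693/10000 ≈ 0.969300
step 4 [4y] bond c/1=1/40: DF=(53169/50000 − 1/40·(0.984200+0.979800+0.969300))/(1+1/40) = 9659/10000 ≈ 0.965900
step 5 [5y] zero: DF = P = 1859/2000 ≈ 0.929500
step 6 [6y] swap r/1=748/57539: DF=(1 − 748/57539·(0.984200+0.979800+0.969300+0.965900+0.929500))/(1+748/57539) = 2313/2500 ≈ 0.925200

1 1 4921/5000
2 2 4899/5000
3 3 9693/10000
4 4 9659/10000
5 5 1859/2000
6 6 2313/2500
s(5y) = (1/(1859/2000) − 1)/(5) = 141/9295 ≈ 1.5169%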